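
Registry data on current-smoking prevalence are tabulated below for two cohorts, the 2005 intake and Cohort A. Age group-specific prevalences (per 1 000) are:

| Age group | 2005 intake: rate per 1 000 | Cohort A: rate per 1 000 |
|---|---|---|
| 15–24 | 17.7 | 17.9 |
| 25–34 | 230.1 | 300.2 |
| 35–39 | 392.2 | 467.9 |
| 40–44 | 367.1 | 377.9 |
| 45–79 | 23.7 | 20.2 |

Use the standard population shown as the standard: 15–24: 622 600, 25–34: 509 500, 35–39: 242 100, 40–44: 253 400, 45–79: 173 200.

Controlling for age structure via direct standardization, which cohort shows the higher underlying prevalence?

Cohort A

Standard total = 1 800 800; weights = 0.3457, 0.2829, 0.1344, 0.1407, 0.0962.
The 2005 intake: 0.3457×17.7 + 0.2829×230.1 + 0.1344×392.2 + 0.1407×367.1 + 0.0962×23.7 = 177.8851 per 1 000.
Cohort A: 0.3457×17.9 + 0.2829×300.2 + 0.1344×467.9 + 0.1407×377.9 + 0.0962×20.2 = 209.1479 per 1 000.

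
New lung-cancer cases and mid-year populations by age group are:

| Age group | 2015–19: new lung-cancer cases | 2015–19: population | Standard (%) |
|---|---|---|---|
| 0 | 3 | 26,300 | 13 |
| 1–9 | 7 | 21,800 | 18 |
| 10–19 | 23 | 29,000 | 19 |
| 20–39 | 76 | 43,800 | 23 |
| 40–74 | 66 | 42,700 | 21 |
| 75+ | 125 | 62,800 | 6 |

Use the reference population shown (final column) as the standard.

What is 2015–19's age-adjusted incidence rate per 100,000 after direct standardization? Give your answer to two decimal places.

106.64

Age-specific rates per 100,000 for 2015–19: 11.41, 32.11, 79.31, 173.52, 154.57, 199.04.
Standard weights: 0.13, 0.18, 0.19, 0.23, 0.21, 0.06.
Standardized rate: 0.1300×11.41 + 0.1800×32.11 + 0.1900×79.31 + 0.2300×173.52 + 0.2100×154.57 + 0.0600×199.04 = 106.6420 per 100,000.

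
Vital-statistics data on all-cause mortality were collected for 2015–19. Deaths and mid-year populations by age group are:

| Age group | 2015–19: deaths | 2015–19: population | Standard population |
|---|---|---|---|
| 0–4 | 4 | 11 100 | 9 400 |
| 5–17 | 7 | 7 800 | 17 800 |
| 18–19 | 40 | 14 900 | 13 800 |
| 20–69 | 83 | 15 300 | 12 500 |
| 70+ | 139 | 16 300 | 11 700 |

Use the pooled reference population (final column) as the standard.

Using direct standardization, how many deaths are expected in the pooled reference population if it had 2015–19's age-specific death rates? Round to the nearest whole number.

Age-specific rates per 100 000 for 2015–19: 36.04, 89.74, 268.46, 542.48, 852.76.
Expected deaths = Σ (standard pop × age-specific rate ÷ 100 000)
= 9 400×36.04/100 000 + 17 800×89.74/100 000 + 13 800×268.46/100 000 + 12 500×542.48/100 000 + 11 700×852.76/100 000
= 3.39 + 15.97 + 37.05 + 67.81 + 99.77 = 223.99.

224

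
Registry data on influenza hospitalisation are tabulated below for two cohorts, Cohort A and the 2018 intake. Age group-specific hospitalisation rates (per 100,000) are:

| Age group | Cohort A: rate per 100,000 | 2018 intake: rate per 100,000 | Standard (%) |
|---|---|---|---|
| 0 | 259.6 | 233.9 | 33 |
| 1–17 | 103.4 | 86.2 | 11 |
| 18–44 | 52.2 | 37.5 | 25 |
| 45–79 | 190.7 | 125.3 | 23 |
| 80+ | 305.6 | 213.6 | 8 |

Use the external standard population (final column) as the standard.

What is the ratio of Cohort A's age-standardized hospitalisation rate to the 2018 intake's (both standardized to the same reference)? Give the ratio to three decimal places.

1.257

Standard weights: 0.33, 0.11, 0.25, 0.23, 0.08.
Cohort A: 0.3300×259.6 + 0.1100×103.4 + 0.2500×52.2 + 0.2300×190.7 + 0.0800×305.6 = 178.4010 per 100,000.
The 2018 intake: 0.3300×233.9 + 0.1100×86.2 + 0.2500×37.5 + 0.2300×125.3 + 0.0800×213.6 = 141.9510 per 100,000.
Ratio = 178.4010 ÷ 141.9510 = 1.25678.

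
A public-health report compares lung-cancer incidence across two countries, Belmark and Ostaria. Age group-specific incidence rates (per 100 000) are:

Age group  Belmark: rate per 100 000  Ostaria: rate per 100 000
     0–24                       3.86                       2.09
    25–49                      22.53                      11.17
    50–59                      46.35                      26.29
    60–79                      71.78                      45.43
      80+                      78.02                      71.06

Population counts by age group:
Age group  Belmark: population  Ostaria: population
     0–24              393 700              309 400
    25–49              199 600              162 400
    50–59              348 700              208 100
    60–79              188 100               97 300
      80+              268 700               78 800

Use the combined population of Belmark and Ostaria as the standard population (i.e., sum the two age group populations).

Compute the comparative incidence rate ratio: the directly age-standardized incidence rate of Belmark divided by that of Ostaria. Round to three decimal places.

1.458

Combined standard total = 2 254 800; weights = 0.3118, 0.1605, 0.2469, 0.1266, 0.1541.
Belmark: 0.3118×3.86 + 0.1605×22.53 + 0.2469×46.35 + 0.1266×71.78 + 0.1541×78.02 = 37.3760 per 100 000.
Ostaria: 0.3118×2.09 + 0.1605×11.17 + 0.2469×26.29 + 0.1266×45.43 + 0.1541×71.06 = 25.6388 per 100 000.
Ratio = 37.3760 ÷ 25.6388 = 1.45779.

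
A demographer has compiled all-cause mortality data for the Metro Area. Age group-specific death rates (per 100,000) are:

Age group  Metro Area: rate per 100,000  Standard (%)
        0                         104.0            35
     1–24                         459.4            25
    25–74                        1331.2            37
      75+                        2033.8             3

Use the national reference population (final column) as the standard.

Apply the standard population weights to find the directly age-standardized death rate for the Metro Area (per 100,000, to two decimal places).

Standard weights: 0.35, 0.25, 0.37, 0.03.
Standardized rate: 0.3500×104.0 + 0.2500×459.4 + 0.3700×1331.2 + 0.0300×2033.8 = 704.8080 per 100,000.

704.81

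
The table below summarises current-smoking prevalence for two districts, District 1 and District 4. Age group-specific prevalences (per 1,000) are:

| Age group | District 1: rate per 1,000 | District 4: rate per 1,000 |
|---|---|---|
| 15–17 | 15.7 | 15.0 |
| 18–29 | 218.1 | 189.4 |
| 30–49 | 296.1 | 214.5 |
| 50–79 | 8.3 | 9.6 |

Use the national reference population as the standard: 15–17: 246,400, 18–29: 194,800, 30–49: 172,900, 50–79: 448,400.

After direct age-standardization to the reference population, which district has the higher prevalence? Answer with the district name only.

Standard total = 1,062,500; weights = 0.2319, 0.1833, 0.1627, 0.4220.
District 1: 0.2319×15.7 + 0.1833×218.1 + 0.1627×296.1 + 0.4220×8.3 = 95.3146 per 1,000.
District 4: 0.2319×15.0 + 0.1833×189.4 + 0.1627×214.5 + 0.4220×9.6 = 77.1603 per 1,000.

District 1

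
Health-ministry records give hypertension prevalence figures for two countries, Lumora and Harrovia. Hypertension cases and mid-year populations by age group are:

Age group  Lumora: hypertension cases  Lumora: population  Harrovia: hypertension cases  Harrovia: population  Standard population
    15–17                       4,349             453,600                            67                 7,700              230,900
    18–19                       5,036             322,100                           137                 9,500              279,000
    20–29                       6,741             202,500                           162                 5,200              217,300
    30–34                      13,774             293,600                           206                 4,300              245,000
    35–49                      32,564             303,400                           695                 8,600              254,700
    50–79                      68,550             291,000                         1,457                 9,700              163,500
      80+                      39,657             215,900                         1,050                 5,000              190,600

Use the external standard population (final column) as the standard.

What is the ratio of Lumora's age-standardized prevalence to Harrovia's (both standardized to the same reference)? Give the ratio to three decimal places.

Age-specific rates per 1,000 for Lumora: 9.588, 15.635, 33.289, 46.914, 107.330, 235.567, 183.682.
For Harrovia: 8.701, 14.421, 31.154, 47.907, 80.814, 150.206, 210.000.
Standard total = 1,581,000; weights = 0.1460, 0.1765, 0.1374, 0.1550, 0.1611, 0.1034, 0.1206.
Lumora: 0.1460×9.588 + 0.1765×15.635 + 0.1374×33.289 + 0.1550×46.914 + 0.1611×107.330 + 0.1034×235.567 + 0.1206×183.682 = 79.8012 per 1,000.
Harrovia: 0.1460×8.701 + 0.1765×14.421 + 0.1374×31.154 + 0.1550×47.907 + 0.1611×80.814 + 0.1034×150.206 + 0.1206×210.000 = 69.3913 per 1,000.
Ratio = 79.8012 ÷ 69.3913 = 1.15002.

1.150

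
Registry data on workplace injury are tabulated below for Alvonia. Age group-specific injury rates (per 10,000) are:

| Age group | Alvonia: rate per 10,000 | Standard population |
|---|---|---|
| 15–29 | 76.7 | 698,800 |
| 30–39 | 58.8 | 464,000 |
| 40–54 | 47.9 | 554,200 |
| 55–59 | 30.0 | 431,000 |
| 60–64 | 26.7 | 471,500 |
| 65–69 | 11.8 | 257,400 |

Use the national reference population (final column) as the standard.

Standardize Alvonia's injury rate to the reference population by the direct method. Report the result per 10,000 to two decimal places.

47.27

Standard total = 2,876,900; weights = 0.2429, 0.1613, 0.1926, 0.1498, 0.1639, 0.0895.
Standardized rate: 0.2429×76.7 + 0.1613×58.8 + 0.1926×47.9 + 0.1498×30.0 + 0.1639×26.7 + 0.0895×11.8 = 47.2674 per 10,000.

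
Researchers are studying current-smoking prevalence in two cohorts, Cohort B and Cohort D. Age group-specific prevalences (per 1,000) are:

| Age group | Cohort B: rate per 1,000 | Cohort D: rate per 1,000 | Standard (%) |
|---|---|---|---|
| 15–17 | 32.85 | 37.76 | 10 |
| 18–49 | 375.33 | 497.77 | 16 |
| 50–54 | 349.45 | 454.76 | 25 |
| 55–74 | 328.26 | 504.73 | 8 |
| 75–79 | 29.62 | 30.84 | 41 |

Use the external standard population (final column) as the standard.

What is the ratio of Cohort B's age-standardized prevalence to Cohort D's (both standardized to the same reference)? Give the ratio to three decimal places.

Standard weights: 0.10, 0.16, 0.25, 0.08, 0.41.
Cohort B: 0.1000×32.85 + 0.1600×375.33 + 0.2500×349.45 + 0.0800×328.26 + 0.4100×29.62 = 189.1053 per 1,000.
Cohort D: 0.1000×37.76 + 0.1600×497.77 + 0.2500×454.76 + 0.0800×504.73 + 0.4100×30.84 = 250.1320 per 1,000.
Ratio = 189.1053 ÷ 250.1320 = 0.75602.

0.756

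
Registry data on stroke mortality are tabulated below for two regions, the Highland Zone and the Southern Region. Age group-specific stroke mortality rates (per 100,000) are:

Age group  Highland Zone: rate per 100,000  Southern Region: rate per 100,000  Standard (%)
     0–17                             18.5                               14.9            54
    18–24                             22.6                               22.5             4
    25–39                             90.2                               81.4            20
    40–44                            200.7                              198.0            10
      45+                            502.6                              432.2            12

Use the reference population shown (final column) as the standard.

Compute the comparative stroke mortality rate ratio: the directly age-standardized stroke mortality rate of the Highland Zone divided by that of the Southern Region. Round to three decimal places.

1.128

Standard weights: 0.54, 0.04, 0.20, 0.10, 0.12.
The Highland Zone: 0.5400×18.5 + 0.0400×22.6 + 0.2000×90.2 + 0.1000×200.7 + 0.1200×502.6 = 109.3160 per 100,000.
The Southern Region: 0.5400×14.9 + 0.0400×22.5 + 0.2000×81.4 + 0.1000×198.0 + 0.1200×432.2 = 96.8900 per 100,000.
Ratio = 109.3160 ÷ 96.8900 = 1.12825.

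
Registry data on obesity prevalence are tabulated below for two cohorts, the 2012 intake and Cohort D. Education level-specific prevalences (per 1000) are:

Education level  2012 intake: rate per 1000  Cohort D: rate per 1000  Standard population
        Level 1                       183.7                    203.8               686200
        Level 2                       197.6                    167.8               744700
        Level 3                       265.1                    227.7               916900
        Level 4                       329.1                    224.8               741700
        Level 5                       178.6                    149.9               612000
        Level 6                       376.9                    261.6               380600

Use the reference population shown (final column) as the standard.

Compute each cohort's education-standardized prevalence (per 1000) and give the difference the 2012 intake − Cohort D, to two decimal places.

Standard total = 4082100; weights = 0.1681, 0.1824, 0.2246, 0.1817, 0.1499, 0.0932.
The 2012 intake: 0.1681×183.7 + 0.1824×197.6 + 0.2246×265.1 + 0.1817×329.1 + 0.1499×178.6 + 0.0932×376.9 = 248.1866 per 1000.
Cohort D: 0.1681×203.8 + 0.1824×167.8 + 0.2246×227.7 + 0.1817×224.8 + 0.1499×149.9 + 0.0932×261.6 = 203.7246 per 1000.
Difference = 248.1866 − 203.7246 = 44.4620.

44.46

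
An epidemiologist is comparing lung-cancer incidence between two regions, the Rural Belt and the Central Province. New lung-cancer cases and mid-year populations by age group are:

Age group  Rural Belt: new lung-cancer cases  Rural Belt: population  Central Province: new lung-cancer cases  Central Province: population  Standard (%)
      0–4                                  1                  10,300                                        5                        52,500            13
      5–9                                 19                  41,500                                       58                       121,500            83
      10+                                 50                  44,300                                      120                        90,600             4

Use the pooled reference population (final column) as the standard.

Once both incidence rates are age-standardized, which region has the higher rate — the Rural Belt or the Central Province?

Age-specific rates per 100,000 for the Rural Belt: 9.71, 45.78, 112.87.
For the Central Province: 9.52, 47.74, 132.45.
Standard weights: 0.13, 0.83, 0.04.
The Rural Belt: 0.1300×9.71 + 0.8300×45.78 + 0.0400×112.87 = 43.7768 per 100,000.
The Central Province: 0.1300×9.52 + 0.8300×47.74 + 0.0400×132.45 = 46.1575 per 100,000.
The crude rates (72.84 vs 69.16) would put the Rural Belt higher, but that reflects its age composition; once standardized to a common age structure, the Central Province has the higher underlying rate.

Central Province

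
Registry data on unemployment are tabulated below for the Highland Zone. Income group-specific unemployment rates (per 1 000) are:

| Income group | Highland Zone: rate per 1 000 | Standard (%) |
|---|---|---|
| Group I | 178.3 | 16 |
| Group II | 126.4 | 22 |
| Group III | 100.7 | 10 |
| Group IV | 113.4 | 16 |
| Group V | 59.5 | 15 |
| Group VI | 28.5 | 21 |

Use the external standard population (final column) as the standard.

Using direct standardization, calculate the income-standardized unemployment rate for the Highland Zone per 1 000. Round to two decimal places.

Standard weights: 0.16, 0.22, 0.10, 0.16, 0.15, 0.21.
Standardized rate: 0.1600×178.3 + 0.2200×126.4 + 0.1000×100.7 + 0.1600×113.4 + 0.1500×59.5 + 0.2100×28.5 = 99.4600 per 1 000.

99.46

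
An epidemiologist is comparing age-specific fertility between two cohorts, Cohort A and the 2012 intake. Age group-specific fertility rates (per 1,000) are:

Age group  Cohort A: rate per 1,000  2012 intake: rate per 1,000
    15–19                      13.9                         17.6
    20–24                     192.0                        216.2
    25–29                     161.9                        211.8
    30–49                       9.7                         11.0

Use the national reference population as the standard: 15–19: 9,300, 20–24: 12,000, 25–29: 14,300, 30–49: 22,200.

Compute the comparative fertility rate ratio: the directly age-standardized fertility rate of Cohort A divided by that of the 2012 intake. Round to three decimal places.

Standard total = 57,800; weights = 0.1609, 0.2076, 0.2474, 0.3841.
Cohort A: 0.1609×13.9 + 0.2076×192.0 + 0.2474×161.9 + 0.3841×9.7 = 85.8785 per 1,000.
The 2012 intake: 0.1609×17.6 + 0.2076×216.2 + 0.2474×211.8 + 0.3841×11.0 = 104.3429 per 1,000.
Ratio = 85.8785 ÷ 104.3429 = 0.82304.

0.823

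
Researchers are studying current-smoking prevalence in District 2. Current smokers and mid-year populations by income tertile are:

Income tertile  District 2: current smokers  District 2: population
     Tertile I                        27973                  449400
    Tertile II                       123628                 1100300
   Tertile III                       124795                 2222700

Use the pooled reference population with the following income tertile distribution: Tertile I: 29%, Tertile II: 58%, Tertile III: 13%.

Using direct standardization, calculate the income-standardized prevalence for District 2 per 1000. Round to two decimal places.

Income-specific rates per 1000 for District 2: 62.245, 112.358, 56.146.
Standard weights: 0.29, 0.58, 0.13.
Standardized rate: 0.2900×62.245 + 0.5800×112.358 + 0.1300×56.146 = 90.5180 per 1000.

90.52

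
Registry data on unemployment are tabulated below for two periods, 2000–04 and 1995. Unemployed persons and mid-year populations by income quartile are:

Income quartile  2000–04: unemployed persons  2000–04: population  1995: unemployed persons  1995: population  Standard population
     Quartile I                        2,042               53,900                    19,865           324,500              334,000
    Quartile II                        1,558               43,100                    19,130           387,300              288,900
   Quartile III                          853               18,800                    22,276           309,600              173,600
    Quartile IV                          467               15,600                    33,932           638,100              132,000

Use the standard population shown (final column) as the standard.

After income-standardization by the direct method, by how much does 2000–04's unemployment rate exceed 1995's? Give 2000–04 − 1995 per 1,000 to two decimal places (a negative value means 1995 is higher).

Income-specific rates per 1,000 for 2000–04: 37.885, 36.148, 45.372, 29.936.
For 1995: 61.217, 49.393, 71.951, 53.177.
Standard total = 928,500; weights = 0.3597, 0.3111, 0.1870, 0.1422.
2000–04: 0.3597×37.885 + 0.3111×36.148 + 0.1870×45.372 + 0.1422×29.936 = 37.6145 per 1,000.
1995: 0.3597×61.217 + 0.3111×49.393 + 0.1870×71.951 + 0.1422×53.177 = 58.4020 per 1,000.
Difference = 37.6145 − 58.4020 = -20.7875.

-20.79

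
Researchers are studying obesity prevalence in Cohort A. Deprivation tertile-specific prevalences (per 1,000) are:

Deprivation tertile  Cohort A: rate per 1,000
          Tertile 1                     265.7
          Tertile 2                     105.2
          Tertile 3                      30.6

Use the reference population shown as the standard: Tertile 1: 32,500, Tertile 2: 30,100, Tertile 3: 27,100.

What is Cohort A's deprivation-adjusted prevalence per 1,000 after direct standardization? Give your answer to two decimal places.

Standard total = 89,700; weights = 0.3623, 0.3356, 0.3021.
Standardized rate: 0.3623×265.7 + 0.3356×105.2 + 0.3021×30.6 = 140.8142 per 1,000.

140.81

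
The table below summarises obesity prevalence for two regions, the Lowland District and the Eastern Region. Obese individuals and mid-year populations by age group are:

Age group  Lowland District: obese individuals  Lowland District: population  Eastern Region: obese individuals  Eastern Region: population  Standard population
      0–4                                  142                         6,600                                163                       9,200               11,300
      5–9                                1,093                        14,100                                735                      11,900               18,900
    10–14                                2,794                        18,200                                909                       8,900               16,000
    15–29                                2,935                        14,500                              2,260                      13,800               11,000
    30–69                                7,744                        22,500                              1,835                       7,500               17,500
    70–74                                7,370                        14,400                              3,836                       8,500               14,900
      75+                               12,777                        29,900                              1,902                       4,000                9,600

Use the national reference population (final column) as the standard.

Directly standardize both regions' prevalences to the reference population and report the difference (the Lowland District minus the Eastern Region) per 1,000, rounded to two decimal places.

37.99

Age-specific rates per 1,000 for the Lowland District: 21.515, 77.518, 153.516, 202.414, 344.178, 511.806, 427.324.
For the Eastern Region: 17.717, 61.765, 102.135, 163.768, 244.667, 451.294, 475.500.
Standard total = 99,200; weights = 0.1139, 0.1905, 0.1613, 0.1109, 0.1764, 0.1502, 0.0968.
The Lowland District: 0.1139×21.515 + 0.1905×77.518 + 0.1613×153.516 + 0.1109×202.414 + 0.1764×344.178 + 0.1502×511.806 + 0.0968×427.324 = 243.3705 per 1,000.
The Eastern Region: 0.1139×17.717 + 0.1905×61.765 + 0.1613×102.135 + 0.1109×163.768 + 0.1764×244.667 + 0.1502×451.294 + 0.0968×475.500 = 205.3822 per 1,000.
Difference = 243.3705 − 205.3822 = 37.9883.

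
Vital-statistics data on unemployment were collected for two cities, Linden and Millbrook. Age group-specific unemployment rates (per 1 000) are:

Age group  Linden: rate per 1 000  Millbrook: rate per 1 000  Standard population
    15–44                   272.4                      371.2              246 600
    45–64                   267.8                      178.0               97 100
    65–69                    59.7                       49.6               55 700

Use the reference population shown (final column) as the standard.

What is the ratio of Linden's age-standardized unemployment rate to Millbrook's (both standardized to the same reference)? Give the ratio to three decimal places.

Standard total = 399 400; weights = 0.6174, 0.2431, 0.1395.
Linden: 0.6174×272.4 + 0.2431×267.8 + 0.1395×59.7 = 241.6187 per 1 000.
Millbrook: 0.6174×371.2 + 0.2431×178.0 + 0.1395×49.6 = 279.3802 per 1 000.
Ratio = 241.6187 ÷ 279.3802 = 0.86484.

0.865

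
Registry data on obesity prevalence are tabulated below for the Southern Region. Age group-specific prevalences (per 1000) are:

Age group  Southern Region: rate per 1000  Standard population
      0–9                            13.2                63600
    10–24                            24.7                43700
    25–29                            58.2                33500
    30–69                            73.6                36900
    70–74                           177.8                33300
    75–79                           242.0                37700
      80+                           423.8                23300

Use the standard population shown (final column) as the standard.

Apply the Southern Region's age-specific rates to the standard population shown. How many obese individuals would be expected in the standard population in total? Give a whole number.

Expected obese individuals = Σ (standard pop × age-specific rate ÷ 1000)
= 63600×13.2/1000 + 43700×24.7/1000 + 33500×58.2/1000 + 36900×73.6/1000 + 33300×177.8/1000 + 37700×242.0/1000 + 23300×423.8/1000
= 839.52 + 1079.39 + 1949.70 + 2715.84 + 5920.74 + 9123.40 + 9874.54 = 31503.13.

31503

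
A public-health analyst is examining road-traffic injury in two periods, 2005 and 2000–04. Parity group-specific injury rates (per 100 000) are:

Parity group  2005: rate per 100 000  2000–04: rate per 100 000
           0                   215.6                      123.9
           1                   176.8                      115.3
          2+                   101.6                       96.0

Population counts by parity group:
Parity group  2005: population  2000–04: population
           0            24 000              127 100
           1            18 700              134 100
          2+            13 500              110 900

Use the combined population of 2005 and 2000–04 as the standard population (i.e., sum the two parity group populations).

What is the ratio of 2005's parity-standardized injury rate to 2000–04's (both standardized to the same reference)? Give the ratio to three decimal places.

Combined standard total = 428 300; weights = 0.3528, 0.3568, 0.2905.
2005: 0.3528×215.6 + 0.3568×176.8 + 0.2905×101.6 = 168.6464 per 100 000.
2000–04: 0.3528×123.9 + 0.3568×115.3 + 0.2905×96.0 = 112.7283 per 100 000.
Ratio = 168.6464 ÷ 112.7283 = 1.49604.

1.496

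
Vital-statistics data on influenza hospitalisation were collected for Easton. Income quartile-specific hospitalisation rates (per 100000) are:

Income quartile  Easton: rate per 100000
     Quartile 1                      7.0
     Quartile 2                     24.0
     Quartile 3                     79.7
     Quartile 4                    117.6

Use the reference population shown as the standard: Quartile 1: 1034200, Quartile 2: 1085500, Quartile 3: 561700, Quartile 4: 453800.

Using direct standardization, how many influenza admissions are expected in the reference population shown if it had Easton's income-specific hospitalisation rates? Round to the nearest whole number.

1314

Expected influenza admissions = Σ (standard pop × income-specific rate ÷ 100000)
= 1034200×7.0/100000 + 1085500×24.0/100000 + 561700×79.7/100000 + 453800×117.6/100000
= 72.39 + 260.52 + 447.67 + 533.67 = 1314.26.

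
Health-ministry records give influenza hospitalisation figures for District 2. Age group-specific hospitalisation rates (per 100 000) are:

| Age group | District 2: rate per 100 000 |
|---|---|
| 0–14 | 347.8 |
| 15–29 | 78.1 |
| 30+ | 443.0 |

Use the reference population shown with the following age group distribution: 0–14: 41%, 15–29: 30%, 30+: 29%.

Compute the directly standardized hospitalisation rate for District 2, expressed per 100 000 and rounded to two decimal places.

294.50

Standard weights: 0.41, 0.30, 0.29.
Standardized rate: 0.4100×347.8 + 0.3000×78.1 + 0.2900×443.0 = 294.4980 per 100 000.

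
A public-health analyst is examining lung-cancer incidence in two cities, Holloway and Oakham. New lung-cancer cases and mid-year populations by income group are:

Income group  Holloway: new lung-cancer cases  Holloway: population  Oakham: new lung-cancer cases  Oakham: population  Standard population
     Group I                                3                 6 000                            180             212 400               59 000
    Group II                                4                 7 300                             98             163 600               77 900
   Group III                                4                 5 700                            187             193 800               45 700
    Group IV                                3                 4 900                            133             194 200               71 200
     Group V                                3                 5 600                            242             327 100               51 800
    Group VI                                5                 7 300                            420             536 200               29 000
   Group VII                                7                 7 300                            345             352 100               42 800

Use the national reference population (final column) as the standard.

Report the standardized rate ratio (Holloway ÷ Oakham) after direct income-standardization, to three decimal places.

Income-specific rates per 100 000 for Holloway: 50.00, 54.79, 70.18, 61.22, 53.57, 68.49, 95.89.
For Oakham: 84.75, 59.90, 96.49, 68.49, 73.98, 78.33, 97.98.
Standard total = 377 400; weights = 0.1563, 0.2064, 0.1211, 0.1887, 0.1373, 0.0768, 0.1134.
Holloway: 0.1563×50.00 + 0.2064×54.79 + 0.1211×70.18 + 0.1887×61.22 + 0.1373×53.57 + 0.0768×68.49 + 0.1134×95.89 = 62.6659 per 100 000.
Oakham: 0.1563×84.75 + 0.2064×59.90 + 0.1211×96.49 + 0.1887×68.49 + 0.1373×73.98 + 0.0768×78.33 + 0.1134×97.98 = 77.5035 per 100 000.
Ratio = 62.6659 ÷ 77.5035 = 0.80856.

0.809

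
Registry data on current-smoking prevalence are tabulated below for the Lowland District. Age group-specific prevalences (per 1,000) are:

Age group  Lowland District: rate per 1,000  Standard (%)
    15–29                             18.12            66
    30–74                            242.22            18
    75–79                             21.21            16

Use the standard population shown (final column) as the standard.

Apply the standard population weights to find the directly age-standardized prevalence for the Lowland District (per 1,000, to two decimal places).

58.95

Standard weights: 0.66, 0.18, 0.16.
Standardized rate: 0.6600×18.12 + 0.1800×242.22 + 0.1600×21.21 = 58.9524 per 1,000.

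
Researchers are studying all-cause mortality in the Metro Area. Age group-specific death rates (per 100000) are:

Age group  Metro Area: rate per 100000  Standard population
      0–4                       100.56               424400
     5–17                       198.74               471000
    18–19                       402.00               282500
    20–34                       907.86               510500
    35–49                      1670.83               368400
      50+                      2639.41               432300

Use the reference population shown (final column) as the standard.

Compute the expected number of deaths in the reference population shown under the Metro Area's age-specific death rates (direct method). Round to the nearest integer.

Expected deaths = Σ (standard pop × age-specific rate ÷ 100000)
= 424400×100.56/100000 + 471000×198.74/100000 + 282500×402.00/100000 + 510500×907.86/100000 + 368400×1670.83/100000 + 432300×2639.41/100000
= 426.78 + 936.07 + 1135.65 + 4634.63 + 6155.34 + 11410.17 = 24698.62.

24699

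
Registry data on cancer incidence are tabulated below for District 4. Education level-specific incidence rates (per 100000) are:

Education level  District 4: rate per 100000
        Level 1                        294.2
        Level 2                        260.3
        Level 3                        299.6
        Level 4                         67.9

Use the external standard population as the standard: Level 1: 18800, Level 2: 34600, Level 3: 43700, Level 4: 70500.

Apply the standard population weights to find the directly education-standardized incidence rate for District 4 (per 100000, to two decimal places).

Standard total = 167600; weights = 0.1122, 0.2064, 0.2607, 0.4206.
Standardized rate: 0.1122×294.2 + 0.2064×260.3 + 0.2607×299.6 + 0.4206×67.9 = 193.4177 per 100000.

193.42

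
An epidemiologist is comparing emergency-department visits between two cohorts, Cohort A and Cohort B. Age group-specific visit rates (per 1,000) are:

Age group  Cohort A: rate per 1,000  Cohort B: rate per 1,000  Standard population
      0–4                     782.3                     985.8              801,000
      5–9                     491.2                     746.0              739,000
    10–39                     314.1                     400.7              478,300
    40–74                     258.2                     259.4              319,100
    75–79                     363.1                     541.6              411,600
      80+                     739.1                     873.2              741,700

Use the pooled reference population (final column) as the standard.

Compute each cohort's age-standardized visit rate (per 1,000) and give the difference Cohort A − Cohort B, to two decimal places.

-162.16

Standard total = 3,490,700; weights = 0.2295, 0.2117, 0.1370, 0.0914, 0.1179, 0.2125.
Cohort A: 0.2295×782.3 + 0.2117×491.2 + 0.1370×314.1 + 0.0914×258.2 + 0.1179×363.1 + 0.2125×739.1 = 550.0006 per 1,000.
Cohort B: 0.2295×985.8 + 0.2117×746.0 + 0.1370×400.7 + 0.0914×259.4 + 0.1179×541.6 + 0.2125×873.2 = 712.1563 per 1,000.
Difference = 550.0006 − 712.1563 = -162.1557.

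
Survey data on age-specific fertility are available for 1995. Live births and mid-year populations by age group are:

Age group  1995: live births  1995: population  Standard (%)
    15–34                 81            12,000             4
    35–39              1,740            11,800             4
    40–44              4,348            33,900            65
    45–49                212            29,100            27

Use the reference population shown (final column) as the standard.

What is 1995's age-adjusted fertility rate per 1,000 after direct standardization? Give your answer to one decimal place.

Age-specific rates per 1,000 for 1995: 6.750, 147.458, 128.260, 7.285.
Standard weights: 0.04, 0.04, 0.65, 0.27.
Standardized rate: 0.0400×6.750 + 0.0400×147.458 + 0.6500×128.260 + 0.2700×7.285 = 91.5040 per 1,000.

91.5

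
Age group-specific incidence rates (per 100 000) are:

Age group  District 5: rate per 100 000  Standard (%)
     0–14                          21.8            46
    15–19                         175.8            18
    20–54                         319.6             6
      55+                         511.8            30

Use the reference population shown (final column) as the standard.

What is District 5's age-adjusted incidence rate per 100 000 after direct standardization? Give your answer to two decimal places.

214.39

Standard weights: 0.46, 0.18, 0.06, 0.30.
Standardized rate: 0.4600×21.8 + 0.1800×175.8 + 0.0600×319.6 + 0.3000×511.8 = 214.3880 per 100 000.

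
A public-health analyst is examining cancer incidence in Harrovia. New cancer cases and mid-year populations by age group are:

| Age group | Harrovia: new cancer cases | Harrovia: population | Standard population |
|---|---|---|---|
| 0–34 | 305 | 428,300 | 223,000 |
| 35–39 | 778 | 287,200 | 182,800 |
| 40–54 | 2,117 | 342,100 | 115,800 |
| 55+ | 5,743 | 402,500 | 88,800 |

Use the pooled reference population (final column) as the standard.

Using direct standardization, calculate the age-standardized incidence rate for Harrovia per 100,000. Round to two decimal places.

432.11

Age-specific rates per 100,000 for Harrovia: 71.21, 270.89, 618.82, 1426.83.
Standard total = 610,400; weights = 0.3653, 0.2995, 0.1897, 0.1455.
Standardized rate: 0.3653×71.21 + 0.2995×270.89 + 0.1897×618.82 + 0.1455×1426.83 = 432.1130 per 100,000.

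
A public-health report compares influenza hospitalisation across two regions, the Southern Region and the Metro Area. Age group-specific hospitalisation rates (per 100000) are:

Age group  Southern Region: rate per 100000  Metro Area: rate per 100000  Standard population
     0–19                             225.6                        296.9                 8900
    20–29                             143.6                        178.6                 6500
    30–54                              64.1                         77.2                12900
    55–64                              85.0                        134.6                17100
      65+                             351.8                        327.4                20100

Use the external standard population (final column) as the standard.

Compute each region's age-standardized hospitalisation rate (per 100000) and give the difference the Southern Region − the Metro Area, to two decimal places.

-21.20

Standard total = 65500; weights = 0.1359, 0.0992, 0.1969, 0.2611, 0.3069.
The Southern Region: 0.1359×225.6 + 0.0992×143.6 + 0.1969×64.1 + 0.2611×85.0 + 0.3069×351.8 = 187.6765 per 100000.
The Metro Area: 0.1359×296.9 + 0.0992×178.6 + 0.1969×77.2 + 0.2611×134.6 + 0.3069×327.4 = 208.8792 per 100000.
Difference = 187.6765 − 208.8792 = -21.2027.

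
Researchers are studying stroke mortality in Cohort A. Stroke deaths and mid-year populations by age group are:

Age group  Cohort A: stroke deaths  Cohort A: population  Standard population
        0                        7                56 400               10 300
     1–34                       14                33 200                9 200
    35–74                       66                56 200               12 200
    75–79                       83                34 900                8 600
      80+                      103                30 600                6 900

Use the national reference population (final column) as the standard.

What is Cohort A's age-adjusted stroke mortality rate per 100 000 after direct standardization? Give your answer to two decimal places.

Age-specific rates per 100 000 for Cohort A: 12.41, 42.17, 117.44, 237.82, 336.60.
Standard total = 47 200; weights = 0.2182, 0.1949, 0.2585, 0.1822, 0.1462.
Standardized rate: 0.2182×12.41 + 0.1949×42.17 + 0.2585×117.44 + 0.1822×237.82 + 0.1462×336.60 = 133.8210 per 100 000.

133.82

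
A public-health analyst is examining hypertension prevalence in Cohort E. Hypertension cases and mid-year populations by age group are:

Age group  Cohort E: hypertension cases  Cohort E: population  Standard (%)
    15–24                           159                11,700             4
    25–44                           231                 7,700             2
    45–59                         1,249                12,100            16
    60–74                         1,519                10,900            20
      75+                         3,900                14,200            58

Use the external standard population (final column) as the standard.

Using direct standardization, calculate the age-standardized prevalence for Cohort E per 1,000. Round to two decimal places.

Age-specific rates per 1,000 for Cohort E: 13.590, 30.000, 103.223, 139.358, 274.648.
Standard weights: 0.04, 0.02, 0.16, 0.20, 0.58.
Standardized rate: 0.0400×13.590 + 0.0200×30.000 + 0.1600×103.223 + 0.2000×139.358 + 0.5800×274.648 = 204.8266 per 1,000.

204.83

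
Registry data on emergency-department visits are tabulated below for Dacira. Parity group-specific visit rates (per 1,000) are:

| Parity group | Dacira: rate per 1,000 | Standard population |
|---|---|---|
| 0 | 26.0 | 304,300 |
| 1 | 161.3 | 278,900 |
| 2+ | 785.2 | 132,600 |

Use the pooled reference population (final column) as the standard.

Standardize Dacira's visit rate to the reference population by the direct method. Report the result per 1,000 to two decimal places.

219.36

Standard total = 715,800; weights = 0.4251, 0.3896, 0.1852.
Standardized rate: 0.4251×26.0 + 0.3896×161.3 + 0.1852×785.2 = 219.3572 per 1,000.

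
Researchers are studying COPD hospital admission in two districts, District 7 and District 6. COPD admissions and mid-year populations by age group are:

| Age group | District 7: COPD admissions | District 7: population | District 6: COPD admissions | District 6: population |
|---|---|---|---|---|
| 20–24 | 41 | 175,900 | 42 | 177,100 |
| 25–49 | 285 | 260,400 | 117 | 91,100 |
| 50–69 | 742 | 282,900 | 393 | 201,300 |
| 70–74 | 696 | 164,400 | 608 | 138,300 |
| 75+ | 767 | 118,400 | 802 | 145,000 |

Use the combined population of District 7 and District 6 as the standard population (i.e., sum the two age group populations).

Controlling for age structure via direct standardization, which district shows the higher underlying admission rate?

Age-specific rates per 10,000 for District 7: 2.33, 10.94, 26.23, 42.34, 64.78.
For District 6: 2.37, 12.84, 19.52, 43.96, 55.31.
Combined standard total = 1,754,800; weights = 0.2012, 0.2003, 0.2759, 0.1725, 0.1501.
District 7: 0.2012×2.33 + 0.2003×10.94 + 0.2759×26.23 + 0.1725×42.34 + 0.1501×64.78 = 26.9249 per 10,000.
District 6: 0.2012×2.37 + 0.2003×12.84 + 0.2759×19.52 + 0.1725×43.96 + 0.1501×55.31 = 24.3223 per 10,000.
The crude rates (25.26 vs 26.06) would put District 6 higher, but that reflects its age composition; once standardized to a common age structure, District 7 has the higher underlying rate.

District 7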